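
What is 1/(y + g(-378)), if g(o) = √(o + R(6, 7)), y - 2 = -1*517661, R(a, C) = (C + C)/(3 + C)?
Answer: -2588295/1339854203288 - I*√9415/1339854203288 ≈ -1.9318e-6 - 7.2419e-11*I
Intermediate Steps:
R(a, C) = 2*C/(3 + C) (R(a, C) = (2*C)/(3 + C) = 2*C/(3 + C))
y = -517659 (y = 2 - 1*517661 = 2 - 517661 = -517659)
g(o) = √(7/5 + o) (g(o) = √(o + 2*7/(3 + 7)) = √(o + 2*7/10) = √(o + 2*7*(⅒)) = √(o + 7/5) = √(7/5 + o))
1/(y + g(-378)) = 1/(-517659 + √(35 + 25*(-378))/5) = 1/(-517659 + √(35 - 9450)/5) = 1/(-517659 + √(-9415)/5) = 1/(-517659 + (I*√9415)/5) = 1/(-517659 + I*√9415/5)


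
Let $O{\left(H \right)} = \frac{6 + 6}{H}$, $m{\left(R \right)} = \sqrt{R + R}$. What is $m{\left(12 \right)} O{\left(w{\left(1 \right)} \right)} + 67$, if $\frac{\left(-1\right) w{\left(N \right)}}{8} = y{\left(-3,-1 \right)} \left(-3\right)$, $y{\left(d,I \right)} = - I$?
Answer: $67 + \sqrt{6} \approx 69.449$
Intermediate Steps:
$m{\left(R \right)} = \sqrt{2} \sqrt{R}$ ($m{\left(R \right)} = \sqrt{2 R} = \sqrt{2} \sqrt{R}$)
$w{\left(N \right)} = 24$ ($w{\left(N \right)} = - 8 \left(-1\right) \left(-1\right) \left(-3\right) = - 8 \cdot 1 \left(-3\right) = \left(-8\right) \left(-3\right) = 24$)
$O{\left(H \right)} = \frac{12}{H}$
$m{\left(12 \right)} O{\left(w{\left(1 \right)} \right)} + 67 = \sqrt{2} \sqrt{12} \cdot \frac{12}{24} + 67 = \sqrt{2} \cdot 2 \sqrt{3} \cdot 12 \cdot \frac{1}{24} + 67 = 2 \sqrt{6} \cdot \frac{1}{2} + 67 = \sqrt{6} + 67 = 67 + \sqrt{6}$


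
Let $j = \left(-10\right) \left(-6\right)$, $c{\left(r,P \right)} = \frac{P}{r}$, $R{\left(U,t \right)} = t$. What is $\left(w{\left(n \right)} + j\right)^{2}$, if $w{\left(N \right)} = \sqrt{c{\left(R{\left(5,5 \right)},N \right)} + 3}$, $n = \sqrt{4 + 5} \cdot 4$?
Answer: $\frac{18027}{5} + 72 \sqrt{15} \approx 3884.3$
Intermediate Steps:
$j = 60$
$n = 12$ ($n = \sqrt{9} \cdot 4 = 3 \cdot 4 = 12$)
$w{\left(N \right)} = \sqrt{3 + \frac{N}{5}}$ ($w{\left(N \right)} = \sqrt{\frac{N}{5} + 3} = \sqrt{3 + \frac{N}{5}}$)
$\left(w{\left(n \right)} + j\right)^{2} = \left(\frac{\sqrt{75 + 5 \cdot 12}}{5} + 60\right)^{2} = \left(\frac{\sqrt{75 + 60}}{5} + 60\right)^{2} = \left(\frac{\sqrt{135}}{5} + 60\right)^{2} = \left(\frac{3 \sqrt{15}}{5} + 60\right)^{2} = \left(60 + \frac{3 \sqrt{15}}{5}\right)^{2}$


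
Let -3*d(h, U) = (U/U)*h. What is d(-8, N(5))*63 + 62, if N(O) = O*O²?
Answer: 230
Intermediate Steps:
N(O) = O³
d(h, U) = -h/3 (d(h, U) = -U/U*h/3 = -h/3)
d(-8, N(5))*63 + 62 = -⅓*(-8)*63 + 62 = (8/3)*63 + 62 = 168 + 62 = 230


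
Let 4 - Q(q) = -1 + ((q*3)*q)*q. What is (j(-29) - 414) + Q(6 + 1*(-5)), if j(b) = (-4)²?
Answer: -396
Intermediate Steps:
j(b) = 16
Q(q) = 5 - 3*q³ (Q(q) = 4 - (-1 + ((q*3)*q)*q) = 4 - (-1 + ((3*q)*q)*q) = 4 - (-1 + (3*q²)*q) = 4 - (-1 + 3*q³) = 4 + (1 - 3*q³) = 5 - 3*q³)
(j(-29) - 414) + Q(6 + 1*(-5)) = (16 - 414) + (5 - 3*(6 + 1*(-5))³) = -398 + (5 - 3*(6 - 5)³) = -398 + (5 - 3*1³) = -398 + (5 - 3*1) = -398 + (5 - 3) = -398 + 2 = -396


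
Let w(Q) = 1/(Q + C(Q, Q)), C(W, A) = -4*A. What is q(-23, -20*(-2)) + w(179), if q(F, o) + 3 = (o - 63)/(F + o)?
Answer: -39755/9129 ≈ -4.3548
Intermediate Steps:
w(Q) = -1/(3*Q) (w(Q) = 1/(Q - 4*Q) = 1/(-3*Q) = -1/(3*Q))
q(F, o) = -3 + (-63 + o)/(F + o) (q(F, o) = -3 + (o - 63)/(F + o) = -3 + (-63 + o)/(F + o))
q(-23, -20*(-2)) + w(179) = (-63 - 3*(-23) - (-40)*(-2))/(-23 - 20*(-2)) - ⅓/179 = (-63 + 69 - 2*40)/(-23 + 40) - ⅓*1/179 = (-63 + 69 - 80)/17 - 1/537 = (1/17)*(-74) - 1/537 = -74/17 - 1/537 = -39755/9129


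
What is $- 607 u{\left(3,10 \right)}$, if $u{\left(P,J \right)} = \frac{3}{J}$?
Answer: $- \frac{1821}{10} \approx -182.1$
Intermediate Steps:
$- 607 u{\left(3,10 \right)} = - 607 \cdot \frac{3}{10} = - 607 \cdot 3 \cdot \frac{1}{10} = \left(-607\right) \frac{3}{10} = - \frac{1821}{10}$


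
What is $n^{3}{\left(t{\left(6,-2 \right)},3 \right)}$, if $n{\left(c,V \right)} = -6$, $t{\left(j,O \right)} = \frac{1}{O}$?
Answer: $-216$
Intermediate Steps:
$n^{3}{\left(t{\left(6,-2 \right)},3 \right)} = \left(-6\right)^{3} = -216$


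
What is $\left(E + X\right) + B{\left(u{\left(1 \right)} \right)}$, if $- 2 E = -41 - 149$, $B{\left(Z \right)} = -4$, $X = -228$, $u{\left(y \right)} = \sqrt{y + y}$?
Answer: $-137$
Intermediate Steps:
$u{\left(y \right)} = \sqrt{2} \sqrt{y}$ ($u{\left(y \right)} = \sqrt{2 y} = \sqrt{2} \sqrt{y}$)
$E = 95$ ($E = - \frac{-41 - 149}{2} = \left(- \frac{1}{2}\right) \left(-190\right) = 95$)
$\left(E + X\right) + B{\left(u{\left(1 \right)} \right)} = \left(95 - 228\right) - 4 = -133 - 4 = -137$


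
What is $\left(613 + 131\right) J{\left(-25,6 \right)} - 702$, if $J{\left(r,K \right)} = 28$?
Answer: $20130$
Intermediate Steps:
$\left(613 + 131\right) J{\left(-25,6 \right)} - 702 = \left(613 + 131\right) 28 - 702 = 744 \cdot 28 - 702 = 20832 - 702 = 20130$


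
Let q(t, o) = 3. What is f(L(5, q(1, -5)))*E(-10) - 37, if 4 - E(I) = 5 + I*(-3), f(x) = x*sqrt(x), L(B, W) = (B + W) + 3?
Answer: -37 - 341*sqrt(11) ≈ -1168.0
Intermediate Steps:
L(B, W) = 3 + B + W
f(x) = x**(3/2)
E(I) = -1 + 3*I (E(I) = 4 - (5 + I*(-3)) = 4 - (5 - 3*I) = 4 + (-5 + 3*I) = -1 + 3*I)
f(L(5, q(1, -5)))*E(-10) - 37 = (3 + 5 + 3)**(3/2)*(-1 + 3*(-10)) - 37 = 11**(3/2)*(-1 - 30) - 37 = (11*sqrt(11))*(-31) - 37 = -341*sqrt(11) - 37 = -37 - 341*sqrt(11)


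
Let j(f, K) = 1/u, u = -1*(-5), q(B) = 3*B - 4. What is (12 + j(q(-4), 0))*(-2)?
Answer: -122/5 ≈ -24.400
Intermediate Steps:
q(B) = -4 + 3*B
u = 5
j(f, K) = 1/5
(12 + j(q(-4), 0))*(-2) = (12 + 1/5)*(-2) = (61/5)*(-2) = -122/5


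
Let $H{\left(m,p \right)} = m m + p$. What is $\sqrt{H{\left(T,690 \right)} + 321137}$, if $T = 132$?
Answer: $\sqrt{339251} \approx 582.45$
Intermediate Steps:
$H{\left(m,p \right)} = p + m^{2}$ ($H{\left(m,p \right)} = m^{2} + p = p + m^{2}$)
$\sqrt{H{\left(T,690 \right)} + 321137} = \sqrt{\left(690 + 132^{2}\right) + 321137} = \sqrt{\left(690 + 17424\right) + 321137} = \sqrt{18114 + 321137} = \sqrt{339251}$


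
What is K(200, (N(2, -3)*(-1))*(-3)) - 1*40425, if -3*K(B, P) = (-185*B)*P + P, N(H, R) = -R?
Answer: 70572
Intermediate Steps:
K(B, P) = -P/3 + 185*B*P/3 (K(B, P) = -((-185*B)*P + P)/3 = -(-185*B*P + P)/3 = -(P - 185*B*P)/3 = -P/3 + 185*B*P/3)
K(200, (N(2, -3)*(-1))*(-3)) - 1*40425 = ((-1*(-3)*(-1))*(-3))*(-1 + 185*200)/3 - 1*40425 = ((3*(-1))*(-3))*(-1 + 37000)/3 - 40425 = (⅓)*(-3*(-3))*36999 - 40425 = (⅓)*9*36999 - 40425 = 110997 - 40425 = 70572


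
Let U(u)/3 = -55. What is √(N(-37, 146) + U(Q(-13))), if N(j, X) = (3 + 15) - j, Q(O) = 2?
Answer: I*√110 ≈ 10.488*I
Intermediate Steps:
U(u) = -165 (U(u) = 3*(-55) = -165)
N(j, X) = 18 - j
√(N(-37, 146) + U(Q(-13))) = √((18 - 1*(-37)) - 165) = √((18 + 37) - 165) = √(55 - 165) = √(-110) = I*√110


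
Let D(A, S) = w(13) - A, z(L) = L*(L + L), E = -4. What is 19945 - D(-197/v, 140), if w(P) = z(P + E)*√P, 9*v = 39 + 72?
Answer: 737374/37 - 162*√13 ≈ 19345.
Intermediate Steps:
z(L) = 2*L² (z(L) = L*(2*L) = 2*L²)
v = 37/3 (v = (39 + 72)/9 = (⅑)*111 = 37/3 ≈ 12.333)
w(P) = 2*√P*(-4 + P)² (w(P) = (2*(P - 4)²)*√P = (2*(-4 + P)²)*√P = 2*√P*(-4 + P)²)
D(A, S) = -A + 162*√13 (D(A, S) = 2*√13*(-4 + 13)² - A = 2*√13*9² - A = 2*√13*81 - A = 162*√13 - A = -A + 162*√13)
19945 - D(-197/v, 140) = 19945 - (-(-197)/37/3 + 162*√13) = 19945 - (-(-197)*3/37 + 162*√13) = 19945 - (-1*(-591/37) + 162*√13) = 19945 - (591/37 + 162*√13) = 19945 + (-591/37 - 162*√13) = 737374/37 - 162*√13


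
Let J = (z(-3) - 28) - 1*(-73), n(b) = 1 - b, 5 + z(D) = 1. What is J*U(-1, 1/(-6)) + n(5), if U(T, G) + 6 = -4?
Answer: -414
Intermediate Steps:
z(D) = -4 (z(D) = -5 + 1 = -4)
U(T, G) = -10 (U(T, G) = -6 - 4 = -10)
J = 41 (J = (-4 - 28) - 1*(-73) = -32 + 73 = 41)
J*U(-1, 1/(-6)) + n(5) = 41*(-10) + (1 - 1*5) = -410 + (1 - 5) = -410 - 4 = -414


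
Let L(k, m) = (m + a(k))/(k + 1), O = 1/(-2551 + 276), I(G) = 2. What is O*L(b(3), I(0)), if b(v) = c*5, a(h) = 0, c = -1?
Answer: 1/4550 ≈ 0.00021978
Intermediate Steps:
O = -1/2275 (O = 1/(-2275) = -1/2275 ≈ -0.00043956)
b(v) = -5 (b(v) = -1*5 = -5)
L(k, m) = m/(1 + k) (L(k, m) = (m + 0)/(k + 1) = m/(1 + k))
O*L(b(3), I(0)) = -2/(2275*(1 - 5)) = -2/(2275*(-4)) = -2*(-1)/(2275*4) = -1/2275*(-1/2) = 1/4550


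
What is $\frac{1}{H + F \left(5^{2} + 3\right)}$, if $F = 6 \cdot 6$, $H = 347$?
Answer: $\frac{1}{1355} \approx 0.00073801$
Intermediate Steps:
$F = 36$
$\frac{1}{H + F \left(5^{2} + 3\right)} = \frac{1}{347 + 36 \left(5^{2} + 3\right)} = \frac{1}{347 + 36 \left(25 + 3\right)} = \frac{1}{347 + 36 \cdot 28} = \frac{1}{347 + 1008} = \frac{1}{1355}$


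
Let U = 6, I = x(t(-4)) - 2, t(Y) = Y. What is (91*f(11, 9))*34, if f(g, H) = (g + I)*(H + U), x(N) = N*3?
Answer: -139230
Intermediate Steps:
x(N) = 3*N
I = -14 (I = 3*(-4) - 2 = -12 - 2 = -14)
f(g, H) = (-14 + g)*(6 + H) (f(g, H) = (g - 14)*(H + 6) = (-14 + g)*(6 + H))
(91*f(11, 9))*34 = (91*(-84 - 14*9 + 6*11 + 9*11))*34 = (91*(-84 - 126 + 66 + 99))*34 = (91*(-45))*34 = -4095*34 = -139230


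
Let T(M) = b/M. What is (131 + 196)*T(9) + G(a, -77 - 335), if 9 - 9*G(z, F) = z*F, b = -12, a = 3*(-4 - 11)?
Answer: -2495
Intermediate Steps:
a = -45 (a = 3*(-15) = -45)
G(z, F) = 1 - F*z/9 (G(z, F) = 1 - z*F/9 = 1 - F*z/9)
T(M) = -12/M
(131 + 196)*T(9) + G(a, -77 - 335) = (131 + 196)*(-12/9) + (1 - ⅑*(-77 - 335)*(-45)) = 327*(-12*⅑) + (1 - ⅑*(-412)*(-45)) = 327*(-4/3) + (1 - 2060) = -436 - 2059 = -2495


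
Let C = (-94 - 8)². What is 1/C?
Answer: 1/10404 ≈ 9.6117e-5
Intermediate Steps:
C = 10404 (C = (-102)² = 10404)
1/C = 1/10404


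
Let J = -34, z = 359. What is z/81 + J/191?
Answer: 65815/15471 ≈ 4.2541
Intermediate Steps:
z/81 + J/191 = 359/81 - 34/191 = 65815/15471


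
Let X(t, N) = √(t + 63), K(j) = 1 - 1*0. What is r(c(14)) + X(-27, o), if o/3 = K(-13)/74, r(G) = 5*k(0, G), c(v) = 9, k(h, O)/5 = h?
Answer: 6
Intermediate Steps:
k(h, O) = 5*h
K(j) = 1 (K(j) = 1 + 0 = 1)
r(G) = 0 (r(G) = 5*(5*0) = 5*0 = 0)
o = 3/74 (o = 3*(1/74) = 3/74 ≈ 0.040541)
X(t, N) = √(63 + t)
r(c(14)) + X(-27, o) = 0 + √(63 - 27) = 0 + √36 = 0 + 6 = 6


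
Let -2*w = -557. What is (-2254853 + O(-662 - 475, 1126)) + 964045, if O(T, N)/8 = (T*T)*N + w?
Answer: 11643974572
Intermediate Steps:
w = 557/2 (w = -½*(-557) = 557/2 ≈ 278.50)
O(T, N) = 2228 + 8*N*T² (O(T, N) = 8*((T*T)*N + 557/2) = 8*(T²*N + 557/2) = 8*(N*T² + 557/2) = 8*(557/2 + N*T²) = 2228 + 8*N*T²)
(-2254853 + O(-662 - 475, 1126)) + 964045 = (-2254853 + (2228 + 8*1126*(-662 - 475)²)) + 964045 = (-2254853 + (2228 + 8*1126*(-1137)²)) + 964045 = (-2254853 + (2228 + 8*1126*1292769)) + 964045 = (-2254853 + (2228 + 11645263152)) + 964045 = (-2254853 + 11645265380) + 964045 = 11643010527 + 964045 = 11643974572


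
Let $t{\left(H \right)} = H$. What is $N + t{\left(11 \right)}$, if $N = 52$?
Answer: $63$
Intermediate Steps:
$N + t{\left(11 \right)} = 52 + 11 = 63$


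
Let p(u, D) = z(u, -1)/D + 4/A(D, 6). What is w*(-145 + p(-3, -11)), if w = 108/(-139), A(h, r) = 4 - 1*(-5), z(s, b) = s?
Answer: 171408/1529 ≈ 112.10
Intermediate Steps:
A(h, r) = 9 (A(h, r) = 4 + 5 = 9)
p(u, D) = 4/9 + u/D (p(u, D) = u/D + 4/9 = 4/9 + u/D)
w = -108/139 (w = 108*(-1/139) = -108/139 ≈ -0.77698)
w*(-145 + p(-3, -11)) = -108*(-145 + (4/9 - 3/(-11)))/139 = -108*(-145 + (4/9 - 3*(-1/11)))/139 = -108*(-145 + (4/9 + 3/11))/139 = -108*(-145 + 71/99)/139 = -108/139*(-14284/99) = 171408/1529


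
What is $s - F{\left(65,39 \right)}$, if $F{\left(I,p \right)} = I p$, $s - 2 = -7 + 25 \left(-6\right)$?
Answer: $-2690$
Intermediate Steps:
$s = -155$ ($s = 2 + \left(-7 + 25 \left(-6\right)\right) = 2 - 157 = -155$)
$s - F{\left(65,39 \right)} = -155 - 65 \cdot 39 = -155 - 2535 = -2690$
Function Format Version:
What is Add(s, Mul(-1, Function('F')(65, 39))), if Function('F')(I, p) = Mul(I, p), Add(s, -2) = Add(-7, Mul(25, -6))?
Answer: -2690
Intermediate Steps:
s = -155 (s = Add(2, Add(-7, Mul(25, -6))) = Add(2, Add(-7, -150)) = Add(2, -157) = -155)
Add(s, Mul(-1, Function('F')(65, 39))) = Add(-155, Mul(-1, Mul(65, 39))) = Add(-155, Mul(-1, 2535)) = Add(-155, -2535) = -2690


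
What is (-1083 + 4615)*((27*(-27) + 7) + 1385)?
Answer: 2341716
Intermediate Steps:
(-1083 + 4615)*((27*(-27) + 7) + 1385) = 3532*((-729 + 7) + 1385) = 3532*(-722 + 1385) = 3532*663 = 2341716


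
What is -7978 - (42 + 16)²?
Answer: -11342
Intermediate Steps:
-7978 - (42 + 16)² = -7978 - 1*58² = -7978 - 1*3364 = -7978 - 3364 = -11342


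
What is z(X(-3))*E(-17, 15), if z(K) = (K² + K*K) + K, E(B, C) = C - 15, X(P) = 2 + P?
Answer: 0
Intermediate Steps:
E(B, C) = -15 + C
z(K) = K + 2*K² (z(K) = (K² + K²) + K = 2*K² + K = K + 2*K²)
z(X(-3))*E(-17, 15) = ((2 - 3)*(1 + 2*(2 - 3)))*(-15 + 15) = -(1 + 2*(-1))*0 = -(1 - 2)*0 = -1*(-1)*0 = 1*0 = 0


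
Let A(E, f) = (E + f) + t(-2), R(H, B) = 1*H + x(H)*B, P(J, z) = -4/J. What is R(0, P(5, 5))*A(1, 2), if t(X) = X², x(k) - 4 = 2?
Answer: -168/5 ≈ -33.600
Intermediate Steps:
x(k) = 6 (x(k) = 4 + 2 = 6)
R(H, B) = H + 6*B (R(H, B) = 1*H + 6*B = H + 6*B)
A(E, f) = 4 + E + f (A(E, f) = (E + f) + (-2)² = (E + f) + 4 = 4 + E + f)
R(0, P(5, 5))*A(1, 2) = (0 + 6*(-4/5))*(4 + 1 + 2) = (0 + 6*(-4*⅕))*7 = (0 + 6*(-⅘))*7 = (0 - 24/5)*7 = -24/5*7 = -168/5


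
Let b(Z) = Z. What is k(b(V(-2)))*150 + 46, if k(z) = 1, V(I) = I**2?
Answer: 196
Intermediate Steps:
k(b(V(-2)))*150 + 46 = 1*150 + 46 = 150 + 46 = 196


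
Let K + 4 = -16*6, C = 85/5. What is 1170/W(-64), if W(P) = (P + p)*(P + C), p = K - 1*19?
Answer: 390/2867 ≈ 0.13603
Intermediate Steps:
C = 17 (C = 85*(⅕) = 17)
K = -100 (K = -4 - 16*6 = -4 - 96 = -100)
p = -119 (p = -100 - 1*19 = -100 - 19 = -119)
W(P) = (-119 + P)*(17 + P) (W(P) = (P - 119)*(P + 17) = (-119 + P)*(17 + P))
1170/W(-64) = 1170/(-2023 + (-64)² - 102*(-64)) = 1170/(-2023 + 4096 + 6528) = 1170/8601 = 1170*(1/8601) = 390/2867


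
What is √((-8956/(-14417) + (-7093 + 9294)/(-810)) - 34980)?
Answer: I*√58895300764457690/1297530 ≈ 187.03*I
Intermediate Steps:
√((-8956/(-14417) + (-7093 + 9294)/(-810)) - 34980) = √((-8956*(-1/14417) + 2201*(-1/810)) - 34980) = √((8956/14417 - 2201/810) - 34980) = √(-24477457/11677770 - 34980) = √(-408512872057/11677770) = I*√58895300764457690/1297530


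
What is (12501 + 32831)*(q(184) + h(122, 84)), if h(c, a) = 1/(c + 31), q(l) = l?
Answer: 1276231796/153 ≈ 8.3414e+6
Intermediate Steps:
h(c, a) = 1/(31 + c)
(12501 + 32831)*(q(184) + h(122, 84)) = (12501 + 32831)*(184 + 1/(31 + 122)) = 45332*(184 + 1/153) = 45332*(28153/153) = 1276231796/153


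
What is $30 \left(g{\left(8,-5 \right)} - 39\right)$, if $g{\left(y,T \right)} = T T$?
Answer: $-420$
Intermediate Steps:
$g{\left(y,T \right)} = T^{2}$
$30 \left(g{\left(8,-5 \right)} - 39\right) = 30 \left(\left(-5\right)^{2} - 39\right) = 30 \left(25 - 39\right) = 30 \left(-14\right) = -420$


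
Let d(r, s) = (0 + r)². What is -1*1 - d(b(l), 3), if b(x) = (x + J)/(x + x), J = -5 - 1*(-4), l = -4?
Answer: -89/64 ≈ -1.3906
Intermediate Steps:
J = -1 (J = -5 + 4 = -1)
b(x) = (-1 + x)/(2*x) (b(x) = (x - 1)/(x + x) = (-1 + x)/((2*x)) = (-1 + x)*(1/(2*x)) = (-1 + x)/(2*x))
d(r, s) = r²
-1*1 - d(b(l), 3) = -1*1 - ((½)*(-1 - 4)/(-4))² = -1 - ((½)*(-¼)*(-5))² = -1 - (5/8)² = -1 - 1*25/64 = -1 - 25/64 = -89/64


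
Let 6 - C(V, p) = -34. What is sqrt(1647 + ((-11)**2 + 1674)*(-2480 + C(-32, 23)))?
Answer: I*sqrt(4378153) ≈ 2092.4*I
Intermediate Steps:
C(V, p) = 40 (C(V, p) = 6 - 1*(-34) = 6 + 34 = 40)
sqrt(1647 + ((-11)**2 + 1674)*(-2480 + C(-32, 23))) = sqrt(1647 + ((-11)**2 + 1674)*(-2480 + 40)) = sqrt(1647 + (121 + 1674)*(-2440)) = sqrt(1647 + 1795*(-2440)) = sqrt(1647 - 4379800) = sqrt(-4378153) = I*sqrt(4378153)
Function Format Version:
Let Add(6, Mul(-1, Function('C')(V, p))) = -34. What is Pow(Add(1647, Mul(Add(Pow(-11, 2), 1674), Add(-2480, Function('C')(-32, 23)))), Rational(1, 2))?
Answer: Mul(I, Pow(4378153, Rational(1, 2))) ≈ Mul(2092.4, I)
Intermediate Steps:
Function('C')(V, p) = 40 (Function('C')(V, p) = Add(6, Mul(-1, -34)) = Add(6, 34) = 40)
Pow(Add(1647, Mul(Add(Pow(-11, 2), 1674), Add(-2480, Function('C')(-32, 23)))), Rational(1, 2)) = Pow(Add(1647, Mul(Add(Pow(-11, 2), 1674), Add(-2480, 40))), Rational(1, 2)) = Pow(Add(1647, Mul(Add(121, 1674), -2440)), Rational(1, 2)) = Pow(Add(1647, Mul(1795, -2440)), Rational(1, 2)) = Pow(Add(1647, -4379800), Rational(1, 2)) = Pow(-4378153, Rational(1, 2)) = Mul(I, Pow(4378153, Rational(1, 2)))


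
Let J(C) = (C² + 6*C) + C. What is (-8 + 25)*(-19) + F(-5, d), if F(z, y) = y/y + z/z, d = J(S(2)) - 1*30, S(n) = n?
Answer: -321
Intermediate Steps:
J(C) = C² + 7*C
d = -12 (d = 2*(7 + 2) - 1*30 = 2*9 - 30 = 18 - 30 = -12)
F(z, y) = 2 (F(z, y) = 1 + 1 = 2)
(-8 + 25)*(-19) + F(-5, d) = (-8 + 25)*(-19) + 2 = 17*(-19) + 2 = -323 + 2 = -321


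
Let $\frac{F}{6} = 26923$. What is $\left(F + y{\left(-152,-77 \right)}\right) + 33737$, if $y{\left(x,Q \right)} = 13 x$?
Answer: $193299$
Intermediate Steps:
$F = 161538$ ($F = 6 \cdot 26923 = 161538$)
$\left(F + y{\left(-152,-77 \right)}\right) + 33737 = \left(161538 + 13 \left(-152\right)\right) + 33737 = \left(161538 - 1976\right) + 33737 = 159562 + 33737 = 193299$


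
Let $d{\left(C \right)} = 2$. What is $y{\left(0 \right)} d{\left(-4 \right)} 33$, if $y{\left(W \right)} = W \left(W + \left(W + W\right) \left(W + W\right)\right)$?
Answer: $0$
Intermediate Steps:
$y{\left(W \right)} = W \left(W + 4 W^{2}\right)$ ($y{\left(W \right)} = W \left(W + 2 W 2 W\right) = W \left(W + 4 W^{2}\right)$)
$y{\left(0 \right)} d{\left(-4 \right)} 33 = 0^{2} \left(1 + 4 \cdot 0\right) 2 \cdot 33 = 0 \left(1 + 0\right) 2 \cdot 33 = 0 \cdot 1 \cdot 2 \cdot 33 = 0 \cdot 2 \cdot 33 = 0 \cdot 33 = 0$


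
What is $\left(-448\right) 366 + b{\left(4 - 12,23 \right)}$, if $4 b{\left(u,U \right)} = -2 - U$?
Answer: $- \frac{655897}{4} \approx -1.6397 \cdot 10^{5}$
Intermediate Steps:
$b{\left(u,U \right)} = - \frac{1}{2} - \frac{U}{4}$ ($b{\left(u,U \right)} = \frac{-2 - U}{4} = - \frac{1}{2} - \frac{U}{4}$)
$\left(-448\right) 366 + b{\left(4 - 12,23 \right)} = \left(-448\right) 366 - \frac{25}{4} = -163968 - \frac{25}{4} = - \frac{655897}{4}$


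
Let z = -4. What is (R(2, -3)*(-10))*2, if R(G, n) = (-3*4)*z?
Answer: -960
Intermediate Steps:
R(G, n) = 48 (R(G, n) = -3*4*(-4) = -12*(-4) = 48)
(R(2, -3)*(-10))*2 = (48*(-10))*2 = -480*2 = -960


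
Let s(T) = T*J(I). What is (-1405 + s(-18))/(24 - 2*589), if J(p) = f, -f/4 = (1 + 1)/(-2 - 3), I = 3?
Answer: 7169/5770 ≈ 1.2425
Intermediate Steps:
f = 8/5 (f = -4*(1 + 1)/(-2 - 3) = -8/(-5) = -8*(-1)/5 = -4*(-⅖) = 8/5 ≈ 1.6000)
J(p) = 8/5
s(T) = 8*T/5 (s(T) = T*(8/5) = 8*T/5)
(-1405 + s(-18))/(24 - 2*589) = (-1405 + (8/5)*(-18))/(24 - 2*589) = (-1405 - 144/5)/(24 - 1178) = -7169/5/(-1154) = -7169/5*(-1/1154) = 7169/5770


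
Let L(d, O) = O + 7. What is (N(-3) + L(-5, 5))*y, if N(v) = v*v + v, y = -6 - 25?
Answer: -558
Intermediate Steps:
y = -31
L(d, O) = 7 + O
N(v) = v + v² (N(v) = v² + v = v + v²)
(N(-3) + L(-5, 5))*y = (-3*(1 - 3) + (7 + 5))*(-31) = (-3*(-2) + 12)*(-31) = (6 + 12)*(-31) = 18*(-31) = -558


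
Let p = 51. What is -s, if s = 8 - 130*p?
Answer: 6622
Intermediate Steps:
s = -6622 (s = 8 - 130*51 = 8 - 6630 = -6622)
-s = -1*(-6622) = 6622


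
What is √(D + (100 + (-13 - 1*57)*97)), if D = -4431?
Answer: I*√11121 ≈ 105.46*I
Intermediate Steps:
√(D + (100 + (-13 - 1*57)*97)) = √(-4431 + (100 + (-13 - 1*57)*97)) = √(-4431 + (100 + (-13 - 57)*97)) = √(-4431 + (100 - 70*97)) = √(-4431 + (100 - 6790)) = √(-4431 - 6690) = √(-11121) = I*√11121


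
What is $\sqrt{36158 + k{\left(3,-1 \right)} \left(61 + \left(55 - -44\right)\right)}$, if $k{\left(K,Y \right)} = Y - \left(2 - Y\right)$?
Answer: $\sqrt{35518} \approx 188.46$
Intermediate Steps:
$k{\left(K,Y \right)} = -2 + 2 Y$ ($k{\left(K,Y \right)} = Y + \left(\left(-2 + K + Y\right) - K\right) = Y + \left(-2 + Y\right) = -2 + 2 Y$)
$\sqrt{36158 + k{\left(3,-1 \right)} \left(61 + \left(55 - -44\right)\right)} = \sqrt{36158 + \left(-2 + 2 \left(-1\right)\right) \left(61 + \left(55 - -44\right)\right)} = \sqrt{36158 + \left(-2 - 2\right) \left(61 + \left(55 + 44\right)\right)} = \sqrt{36158 - 4 \left(61 + 99\right)} = \sqrt{36158 - 640} = \sqrt{35518}$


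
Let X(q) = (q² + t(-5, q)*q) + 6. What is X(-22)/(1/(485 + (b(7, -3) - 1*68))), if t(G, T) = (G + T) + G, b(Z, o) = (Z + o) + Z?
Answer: 511032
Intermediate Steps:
b(Z, o) = o + 2*Z
t(G, T) = T + 2*G
X(q) = 6 + q² + q*(-10 + q) (X(q) = (q² + (q + 2*(-5))*q) + 6 = (q² + (q - 10)*q) + 6 = (q² + (-10 + q)*q) + 6 = (q² + q*(-10 + q)) + 6 = 6 + q² + q*(-10 + q))
X(-22)/(1/(485 + (b(7, -3) - 1*68))) = (6 + (-22)² - 22*(-10 - 22))/(1/(485 + ((-3 + 2*7) - 1*68))) = (6 + 484 - 22*(-32))/(1/(485 + ((-3 + 14) - 68))) = (6 + 484 + 704)/(1/(485 + (11 - 68))) = 1194/(1/(485 - 57)) = 1194/(1/428) = 1194*428 = 511032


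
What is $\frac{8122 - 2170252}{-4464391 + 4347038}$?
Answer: $\frac{2162130}{117353} \approx 18.424$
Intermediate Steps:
$\frac{8122 - 2170252}{-4464391 + 4347038} = - \frac{2162130}{-117353} = \left(-2162130\right) \left(- \frac{1}{117353}\right) = \frac{2162130}{117353}$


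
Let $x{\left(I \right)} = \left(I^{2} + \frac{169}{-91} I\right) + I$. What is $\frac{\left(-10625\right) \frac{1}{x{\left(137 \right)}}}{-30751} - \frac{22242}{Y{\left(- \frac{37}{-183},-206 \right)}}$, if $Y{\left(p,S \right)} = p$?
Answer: $- \frac{2334530741296153}{21221515501} \approx -1.1001 \cdot 10^{5}$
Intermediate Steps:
$x{\left(I \right)} = I^{2} - \frac{6 I}{7}$ ($x{\left(I \right)} = \left(I^{2} + 169 \left(- \frac{1}{91}\right) I\right) + I = \left(I^{2} - \frac{13 I}{7}\right) + I = I^{2} - \frac{6 I}{7}$)
$\frac{\left(-10625\right) \frac{1}{x{\left(137 \right)}}}{-30751} - \frac{22242}{Y{\left(- \frac{37}{-183},-206 \right)}} = \frac{\left(-10625\right) \frac{1}{\frac{1}{7} \cdot 137 \left(-6 + 7 \cdot 137\right)}}{-30751} - \frac{22242}{\left(-37\right) \frac{1}{-183}} = - \frac{10625}{\frac{1}{7} \cdot 137 \left(-6 + 959\right)} \left(- \frac{1}{30751}\right) - \frac{22242}{\left(-37\right) \left(- \frac{1}{183}\right)} = - \frac{10625}{\frac{1}{7} \cdot 137 \cdot 953} \left(- \frac{1}{30751}\right) - \frac{22242}{\frac{37}{183}} = - \frac{10625}{\frac{130561}{7}} \left(- \frac{1}{30751}\right) - \frac{4070286}{37} = \left(-10625\right) \frac{7}{130561} \left(- \frac{1}{30751}\right) - \frac{4070286}{37} = \left(- \frac{74375}{130561}\right) \left(- \frac{1}{30751}\right) - \frac{4070286}{37} = \frac{10625}{573554473} - \frac{4070286}{37} = - \frac{2334530741296153}{21221515501}$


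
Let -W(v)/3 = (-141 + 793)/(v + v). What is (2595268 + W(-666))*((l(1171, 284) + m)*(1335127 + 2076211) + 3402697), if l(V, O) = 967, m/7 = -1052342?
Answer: -7238158001895572007019/111 ≈ -6.5209e+19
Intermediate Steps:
m = -7366394 (m = 7*(-1052342) = -7366394)
W(v) = -978/v (W(v) = -3*(-141 + 793)/(v + v) = -1956/(2*v) = -1956*1/(2*v) = -978/v)
(2595268 + W(-666))*((l(1171, 284) + m)*(1335127 + 2076211) + 3402697) = (2595268 - 978/(-666))*((967 - 7366394)*(1335127 + 2076211) + 3402697) = (2595268 - 978*(-1/666))*(-7365427*3411338 + 3402697) = (2595268 + 163/111)*(-25125961011326 + 3402697) = (288074911/111)*(-25125957608629) = -7238158001895572007019/111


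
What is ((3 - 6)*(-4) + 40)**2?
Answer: 2704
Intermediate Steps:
((3 - 6)*(-4) + 40)**2 = (-3*(-4) + 40)**2 = (12 + 40)**2 = 52**2 = 2704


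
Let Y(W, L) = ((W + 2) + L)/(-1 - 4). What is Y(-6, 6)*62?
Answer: -124/5 ≈ -24.800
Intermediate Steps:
Y(W, L) = -⅖ - L/5 - W/5 (Y(W, L) = ((2 + W) + L)/(-5) = (2 + L + W)*(-⅕) = -⅖ - L/5 - W/5)
Y(-6, 6)*62 = (-⅖ - ⅕*6 - ⅕*(-6))*62 = (-⅖ - 6/5 + 6/5)*62 = -⅖*62 = -124/5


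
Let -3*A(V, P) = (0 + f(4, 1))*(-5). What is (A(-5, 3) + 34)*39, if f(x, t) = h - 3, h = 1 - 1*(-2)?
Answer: 1326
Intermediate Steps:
h = 3 (h = 1 + 2 = 3)
f(x, t) = 0 (f(x, t) = 3 - 3 = 0)
A(V, P) = 0 (A(V, P) = -(0 + 0)*(-5)/3 = -0*(-5) = -1/3*0 = 0)
(A(-5, 3) + 34)*39 = (0 + 34)*39 = 34*39 = 1326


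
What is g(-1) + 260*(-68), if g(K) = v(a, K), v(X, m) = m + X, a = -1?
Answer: -17682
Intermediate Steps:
v(X, m) = X + m
g(K) = -1 + K
g(-1) + 260*(-68) = (-1 - 1) + 260*(-68) = -2 - 17680 = -17682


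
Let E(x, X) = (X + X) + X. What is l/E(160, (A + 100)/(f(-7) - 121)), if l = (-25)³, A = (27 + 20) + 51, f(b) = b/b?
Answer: 312500/99 ≈ 3156.6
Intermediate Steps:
f(b) = 1
A = 98 (A = 47 + 51 = 98)
E(x, X) = 3*X (E(x, X) = 2*X + X = 3*X)
l = -15625
l/E(160, (A + 100)/(f(-7) - 121)) = -15625*(1 - 121)/(3*(98 + 100)) = -15625/(3*(198/(-120))) = -15625/(3*(198*(-1/120))) = -15625/(3*(-33/20)) = -15625/(-99/20) = -15625*(-20/99) = 312500/99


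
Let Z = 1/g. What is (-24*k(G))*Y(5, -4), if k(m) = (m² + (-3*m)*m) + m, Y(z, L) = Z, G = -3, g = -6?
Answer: -84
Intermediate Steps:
Z = -⅙ (Z = 1/(-6) = -⅙ ≈ -0.16667)
Y(z, L) = -⅙
k(m) = m - 2*m² (k(m) = (m² - 3*m²) + m = -2*m² + m = m - 2*m²)
(-24*k(G))*Y(5, -4) = -(-72)*(1 - 2*(-3))*(-⅙) = -(-72)*(1 + 6)*(-⅙) = -(-72)*7*(-⅙) = -24*(-21)*(-⅙) = 504*(-⅙) = -84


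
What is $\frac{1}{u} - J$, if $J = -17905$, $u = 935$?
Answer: $\frac{16741176}{935} \approx 17905.0$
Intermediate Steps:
$\frac{1}{u} - J = \frac{1}{935} - -17905 = \frac{1}{935} + 17905 = \frac{16741176}{935}$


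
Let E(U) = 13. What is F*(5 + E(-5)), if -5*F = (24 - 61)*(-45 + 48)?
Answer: 1998/5 ≈ 399.60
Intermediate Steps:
F = 111/5 (F = -(24 - 61)*(-45 + 48)/5 = -(-37)*3/5 = -1/5*(-111) = 111/5 ≈ 22.200)
F*(5 + E(-5)) = 111*(5 + 13)/5 = (111/5)*18 = 1998/5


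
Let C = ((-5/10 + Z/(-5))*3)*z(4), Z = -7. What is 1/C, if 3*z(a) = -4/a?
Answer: -10/9 ≈ -1.1111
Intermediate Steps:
z(a) = -4/(3*a) (z(a) = (-4/a)/3 = -4/(3*a))
C = -9/10 (C = ((-5/10 - 7/(-5))*3)*(-4/3/4) = ((-5*⅒ - 7*(-⅕))*3)*(-4/3*¼) = ((-½ + 7/5)*3)*(-⅓) = ((9/10)*3)*(-⅓) = (27/10)*(-⅓) = -9/10 ≈ -0.90000)
1/C = 1/(-9/10) = -10/9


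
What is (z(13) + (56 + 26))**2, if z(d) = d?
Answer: 9025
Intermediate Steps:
(z(13) + (56 + 26))**2 = (13 + (56 + 26))**2 = (13 + 82)**2 = 95**2 = 9025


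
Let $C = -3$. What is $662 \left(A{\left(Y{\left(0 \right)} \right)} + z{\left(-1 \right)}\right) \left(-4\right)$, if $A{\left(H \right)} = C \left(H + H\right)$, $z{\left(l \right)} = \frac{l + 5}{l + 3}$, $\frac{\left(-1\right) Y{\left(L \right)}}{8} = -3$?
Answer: $376016$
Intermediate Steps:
$Y{\left(L \right)} = 24$ ($Y{\left(L \right)} = \left(-8\right) \left(-3\right) = 24$)
$z{\left(l \right)} = \frac{5 + l}{3 + l}$
$A{\left(H \right)} = - 6 H$ ($A{\left(H \right)} = - 3 \left(H + H\right) = - 3 \cdot 2 H = - 6 H$)
$662 \left(A{\left(Y{\left(0 \right)} \right)} + z{\left(-1 \right)}\right) \left(-4\right) = 662 \left(\left(-6\right) 24 + \frac{5 - 1}{3 - 1}\right) \left(-4\right) = 662 \left(-144 + \frac{1}{2} \cdot 4\right) \left(-4\right) = 662 \left(-144 + 2\right) \left(-4\right) = 662 \left(\left(-142\right) \left(-4\right)\right) = 662 \cdot 568 = 376016$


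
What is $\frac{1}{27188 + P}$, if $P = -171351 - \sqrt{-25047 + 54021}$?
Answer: $- \frac{144163}{20782941595} + \frac{\sqrt{28974}}{20782941595} \approx -6.9284 \cdot 10^{-6}$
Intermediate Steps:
$P = -171351 - \sqrt{28974} \approx -1.7152 \cdot 10^{5}$
$\frac{1}{27188 + P} = \frac{1}{27188 - \left(171351 + \sqrt{28974}\right)} = \frac{1}{-144163 - \sqrt{28974}}$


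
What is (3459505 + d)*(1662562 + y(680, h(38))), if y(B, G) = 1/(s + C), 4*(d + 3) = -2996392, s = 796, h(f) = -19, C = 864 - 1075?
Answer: 292903955479276/65 ≈ 4.5062e+12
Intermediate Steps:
C = -211
d = -749101 (d = -3 + (¼)*(-2996392) = -3 - 749098 = -749101)
y(B, G) = 1/585 (y(B, G) = 1/(796 - 211) = 1/585)
(3459505 + d)*(1662562 + y(680, h(38))) = (3459505 - 749101)*(1662562 + 1/585) = 2710404*(972598771/585) = 292903955479276/65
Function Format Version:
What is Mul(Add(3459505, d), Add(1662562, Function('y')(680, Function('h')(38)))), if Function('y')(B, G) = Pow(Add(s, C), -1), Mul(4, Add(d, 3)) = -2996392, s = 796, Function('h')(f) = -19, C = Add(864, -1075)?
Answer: Rational(292903955479276, 65) ≈ 4.5062e+12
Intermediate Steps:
C = -211
d = -749101 (d = Add(-3, Mul(Rational(1, 4), -2996392)) = Add(-3, -749098) = -749101)
Function('y')(B, G) = Rational(1, 585) (Function('y')(B, G) = Pow(Add(796, -211), -1) = Pow(585, -1) = Rational(1, 585))
Mul(Add(3459505, d), Add(1662562, Function('y')(680, Function('h')(38)))) = Mul(Add(3459505, -749101), Add(1662562, Rational(1, 585))) = Mul(2710404, Rational(972598771, 585)) = Rational(292903955479276, 65)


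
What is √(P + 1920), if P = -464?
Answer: 4*√91 ≈ 38.158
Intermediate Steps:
√(P + 1920) = √(-464 + 1920) = √1456 = 4*√91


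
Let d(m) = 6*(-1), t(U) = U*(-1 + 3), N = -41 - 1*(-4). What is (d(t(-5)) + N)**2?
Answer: 1849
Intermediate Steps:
N = -37 (N = -41 + 4 = -37)
t(U) = 2*U (t(U) = U*2 = 2*U)
d(m) = -6
(d(t(-5)) + N)**2 = (-6 - 37)**2 = (-43)**2 = 1849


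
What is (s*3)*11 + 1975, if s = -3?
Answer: 1876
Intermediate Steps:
(s*3)*11 + 1975 = -3*3*11 + 1975 = -9*11 + 1975 = -99 + 1975 = 1876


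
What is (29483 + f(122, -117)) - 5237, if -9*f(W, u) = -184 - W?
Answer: 24280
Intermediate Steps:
f(W, u) = 184/9 + W/9 (f(W, u) = -(-184 - W)/9 = 184/9 + W/9)
(29483 + f(122, -117)) - 5237 = (29483 + (184/9 + (⅑)*122)) - 5237 = (29483 + (184/9 + 122/9)) - 5237 = (29483 + 34) - 5237 = 29517 - 5237 = 24280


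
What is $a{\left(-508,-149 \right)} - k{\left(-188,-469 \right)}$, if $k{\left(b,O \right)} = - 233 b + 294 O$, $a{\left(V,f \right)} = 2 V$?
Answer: $93066$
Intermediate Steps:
$a{\left(-508,-149 \right)} - k{\left(-188,-469 \right)} = 2 \left(-508\right) - \left(\left(-233\right) \left(-188\right) + 294 \left(-469\right)\right) = -1016 - \left(43804 - 137886\right) = -1016 - -94082 = -1016 + 94082 = 93066$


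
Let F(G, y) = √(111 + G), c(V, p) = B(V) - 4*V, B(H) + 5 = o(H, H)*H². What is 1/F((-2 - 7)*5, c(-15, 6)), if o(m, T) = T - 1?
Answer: √66/66 ≈ 0.12309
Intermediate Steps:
o(m, T) = -1 + T
B(H) = -5 + H²*(-1 + H) (B(H) = -5 + (-1 + H)*H² = -5 + H²*(-1 + H))
c(V, p) = -5 - 4*V + V²*(-1 + V) (c(V, p) = (-5 + V²*(-1 + V)) - 4*V = -5 - 4*V + V²*(-1 + V))
1/F((-2 - 7)*5, c(-15, 6)) = 1/(√(111 + (-2 - 7)*5)) = 1/(√(111 - 9*5)) = 1/(√(111 - 45)) = 1/(√66) = √66/66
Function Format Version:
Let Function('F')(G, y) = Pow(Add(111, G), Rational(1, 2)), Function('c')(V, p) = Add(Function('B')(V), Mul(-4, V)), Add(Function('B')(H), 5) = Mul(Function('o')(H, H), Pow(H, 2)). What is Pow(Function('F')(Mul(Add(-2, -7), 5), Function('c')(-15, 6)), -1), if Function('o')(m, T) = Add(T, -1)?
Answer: Mul(Rational(1, 66), Pow(66, Rational(1, 2))) ≈ 0.12309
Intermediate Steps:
Function('o')(m, T) = Add(-1, T)
Function('B')(H) = Add(-5, Mul(Pow(H, 2), Add(-1, H))) (Function('B')(H) = Add(-5, Mul(Add(-1, H), Pow(H, 2))) = Add(-5, Mul(Pow(H, 2), Add(-1, H))))
Function('c')(V, p) = Add(-5, Mul(-4, V), Mul(Pow(V, 2), Add(-1, V))) (Function('c')(V, p) = Add(Add(-5, Mul(Pow(V, 2), Add(-1, V))), Mul(-4, V)) = Add(-5, Mul(-4, V), Mul(Pow(V, 2), Add(-1, V))))
Pow(Function('F')(Mul(Add(-2, -7), 5), Function('c')(-15, 6)), -1) = Pow(Pow(Add(111, Mul(Add(-2, -7), 5)), Rational(1, 2)), -1) = Pow(Pow(Add(111, Mul(-9, 5)), Rational(1, 2)), -1) = Pow(Pow(Add(111, -45), Rational(1, 2)), -1) = Pow(Pow(66, Rational(1, 2)), -1) = Mul(Rational(1, 66), Pow(66, Rational(1, 2)))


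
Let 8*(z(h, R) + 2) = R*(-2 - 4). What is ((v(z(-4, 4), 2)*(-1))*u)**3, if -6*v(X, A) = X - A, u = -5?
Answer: 42875/216 ≈ 198.50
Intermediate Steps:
z(h, R) = -2 - 3*R/4 (z(h, R) = -2 + (R*(-2 - 4))/8 = -2 + (R*(-6))/8 = -2 + (-6*R)/8 = -2 - 3*R/4)
v(X, A) = -X/6 + A/6 (v(X, A) = -(X - A)/6 = -X/6 + A/6)
((v(z(-4, 4), 2)*(-1))*u)**3 = (((-(-2 - 3/4*4)/6 + (1/6)*2)*(-1))*(-5))**3 = (((-(-2 - 3)/6 + 1/3)*(-1))*(-5))**3 = (((-1/6*(-5) + 1/3)*(-1))*(-5))**3 = (((5/6 + 1/3)*(-1))*(-5))**3 = (((7/6)*(-1))*(-5))**3 = (-7/6*(-5))**3 = (35/6)**3 = 42875/216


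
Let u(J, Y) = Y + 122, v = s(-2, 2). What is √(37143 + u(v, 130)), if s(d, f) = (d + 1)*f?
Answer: 3*√4155 ≈ 193.38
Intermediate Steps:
s(d, f) = f*(1 + d) (s(d, f) = (1 + d)*f = f*(1 + d))
v = -2 (v = 2*(1 - 2) = 2*(-1) = -2)
u(J, Y) = 122 + Y
√(37143 + u(v, 130)) = √(37143 + (122 + 130)) = √(37143 + 252) = √37395 = 3*√4155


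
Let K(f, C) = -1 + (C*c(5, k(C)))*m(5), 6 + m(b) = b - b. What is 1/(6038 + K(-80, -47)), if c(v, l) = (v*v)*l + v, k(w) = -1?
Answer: 1/397 ≈ 0.0025189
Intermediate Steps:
c(v, l) = v + l*v**2 (c(v, l) = v**2*l + v = l*v**2 + v = v + l*v**2)
m(b) = -6 (m(b) = -6 + (b - b) = -6 + 0 = -6)
K(f, C) = -1 + 120*C (K(f, C) = -1 + (C*(5*(1 - 1*5)))*(-6) = -1 + (C*(5*(1 - 5)))*(-6) = -1 + (C*(5*(-4)))*(-6) = -1 + (C*(-20))*(-6) = -1 - 20*C*(-6) = -1 + 120*C)
1/(6038 + K(-80, -47)) = 1/(6038 + (-1 + 120*(-47))) = 1/(6038 + (-1 - 5640)) = 1/(6038 - 5641) = 1/397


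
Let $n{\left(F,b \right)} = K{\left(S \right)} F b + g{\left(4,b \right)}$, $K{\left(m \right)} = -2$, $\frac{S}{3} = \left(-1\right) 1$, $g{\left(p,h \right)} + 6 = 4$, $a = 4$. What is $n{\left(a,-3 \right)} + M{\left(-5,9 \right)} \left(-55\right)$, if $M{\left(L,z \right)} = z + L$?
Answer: $-198$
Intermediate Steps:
$g{\left(p,h \right)} = -2$ ($g{\left(p,h \right)} = -6 + 4 = -2$)
$S = -3$ ($S = 3 \left(\left(-1\right) 1\right) = 3 \left(-1\right) = -3$)
$n{\left(F,b \right)} = -2 - 2 F b$ ($n{\left(F,b \right)} = - 2 F b - 2 = -2 - 2 F b$)
$M{\left(L,z \right)} = L + z$
$n{\left(a,-3 \right)} + M{\left(-5,9 \right)} \left(-55\right) = \left(-2 - 8 \left(-3\right)\right) + \left(-5 + 9\right) \left(-55\right) = \left(-2 + 24\right) + 4 \left(-55\right) = 22 - 220 = -198$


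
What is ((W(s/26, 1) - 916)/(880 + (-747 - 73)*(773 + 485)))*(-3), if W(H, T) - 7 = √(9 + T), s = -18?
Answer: -303/114520 + √10/343560 ≈ -0.0026366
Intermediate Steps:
W(H, T) = 7 + √(9 + T)
((W(s/26, 1) - 916)/(880 + (-747 - 73)*(773 + 485)))*(-3) = (((7 + √(9 + 1)) - 916)/(880 + (-747 - 73)*(773 + 485)))*(-3) = (((7 + √10) - 916)/(880 - 820*1258))*(-3) = ((-909 + √10)/(880 - 1031560))*(-3) = ((-909 + √10)/(-1030680))*(-3) = ((-909 + √10)*(-1/1030680))*(-3) = (101/114520 - √10/1030680)*(-3) = -303/114520 + √10/343560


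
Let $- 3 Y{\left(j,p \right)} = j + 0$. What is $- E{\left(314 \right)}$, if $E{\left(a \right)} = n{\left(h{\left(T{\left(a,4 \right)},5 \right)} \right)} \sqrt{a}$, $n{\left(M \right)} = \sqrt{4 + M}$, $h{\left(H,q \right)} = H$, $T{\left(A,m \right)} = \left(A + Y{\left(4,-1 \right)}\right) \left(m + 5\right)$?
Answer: $- 2 \sqrt{221213} \approx -940.67$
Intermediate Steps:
$Y{\left(j,p \right)} = - \frac{j}{3}$ ($Y{\left(j,p \right)} = - \frac{j + 0}{3} = - \frac{j}{3}$)
$T{\left(A,m \right)} = \left(5 + m\right) \left(- \frac{4}{3} + A\right)$ ($T{\left(A,m \right)} = \left(A - \frac{4}{3}\right) \left(m + 5\right) = \left(A - \frac{4}{3}\right) \left(5 + m\right) = \left(- \frac{4}{3} + A\right) \left(5 + m\right) = \left(5 + m\right) \left(- \frac{4}{3} + A\right)$)
$E{\left(a \right)} = \sqrt{a} \sqrt{-8 + 9 a}$ ($E{\left(a \right)} = \sqrt{4 + \left(- \frac{20}{3} + 5 a - \frac{16}{3} + a 4\right)} \sqrt{a} = \sqrt{4 + \left(- \frac{20}{3} + 5 a - \frac{16}{3} + 4 a\right)} \sqrt{a} = \sqrt{4 + \left(-12 + 9 a\right)} \sqrt{a} = \sqrt{-8 + 9 a} \sqrt{a} = \sqrt{a} \sqrt{-8 + 9 a}$)
$- E{\left(314 \right)} = - \sqrt{314} \sqrt{-8 + 9 \cdot 314} = - \sqrt{314} \sqrt{-8 + 2826} = - \sqrt{314} \sqrt{2818} = - 2 \sqrt{221213}$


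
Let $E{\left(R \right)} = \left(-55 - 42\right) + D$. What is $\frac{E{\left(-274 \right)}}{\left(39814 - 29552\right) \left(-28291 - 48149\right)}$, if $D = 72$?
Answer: $\frac{5}{156885456} \approx 3.187 \cdot 10^{-8}$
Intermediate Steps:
$E{\left(R \right)} = -25$ ($E{\left(R \right)} = \left(-55 - 42\right) + 72 = -97 + 72 = -25$)
$\frac{E{\left(-274 \right)}}{\left(39814 - 29552\right) \left(-28291 - 48149\right)} = - \frac{25}{\left(39814 - 29552\right) \left(-28291 - 48149\right)} = - \frac{25}{10262 \left(-76440\right)} = - \frac{25}{-784427280} = \left(-25\right) \left(- \frac{1}{784427280}\right) = \frac{5}{156885456}$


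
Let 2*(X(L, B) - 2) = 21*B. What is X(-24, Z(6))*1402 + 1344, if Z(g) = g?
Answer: 92474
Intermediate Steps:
X(L, B) = 2 + 21*B/2 (X(L, B) = 2 + (21*B)/2 = 2 + 21*B/2)
X(-24, Z(6))*1402 + 1344 = (2 + (21/2)*6)*1402 + 1344 = (2 + 63)*1402 + 1344 = 65*1402 + 1344 = 91130 + 1344 = 92474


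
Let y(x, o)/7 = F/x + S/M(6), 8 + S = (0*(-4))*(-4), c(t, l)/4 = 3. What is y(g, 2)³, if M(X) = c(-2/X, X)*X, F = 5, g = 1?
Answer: 29218112/729 ≈ 40080.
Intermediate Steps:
c(t, l) = 12 (c(t, l) = 4*3 = 12)
S = -8 (S = -8 + (0*(-4))*(-4) = -8 + 0*(-4) = -8 + 0 = -8)
M(X) = 12*X
y(x, o) = -7/9 + 35/x (y(x, o) = 7*(5/x - 8/(12*6)) = 7*(5/x - 8/72) = 7*(5/x - 8*1/72) = 7*(5/x - ⅑) = 7*(-⅑ + 5/x) = -7/9 + 35/x)
y(g, 2)³ = (-7/9 + 35/1)³ = (-7/9 + 35*1)³ = (-7/9 + 35)³ = (308/9)³ = 29218112/729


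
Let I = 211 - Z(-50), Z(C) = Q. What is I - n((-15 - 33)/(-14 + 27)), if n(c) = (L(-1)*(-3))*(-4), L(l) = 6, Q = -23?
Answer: 162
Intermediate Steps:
Z(C) = -23
n(c) = 72 (n(c) = (6*(-3))*(-4) = -18*(-4) = 72)
I = 234 (I = 211 - 1*(-23) = 211 + 23 = 234)
I - n((-15 - 33)/(-14 + 27)) = 234 - 1*72 = 234 - 72 = 162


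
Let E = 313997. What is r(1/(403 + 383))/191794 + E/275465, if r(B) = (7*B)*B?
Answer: 37205368264766183/32639728304801160 ≈ 1.1399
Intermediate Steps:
r(B) = 7*B²
r(1/(403 + 383))/191794 + E/275465 = (7*(1/(403 + 383))²)/191794 + 313997/275465 = (7*(1/786)²)*(1/191794) + 313997*(1/275465) = (7*(1/786)²)*(1/191794) + 313997/275465 = (7*(1/617796))*(1/191794) + 313997/275465 = (7/617796)*(1/191794) + 313997/275465 = 7/118489566024 + 313997/275465 = 37205368264766183/32639728304801160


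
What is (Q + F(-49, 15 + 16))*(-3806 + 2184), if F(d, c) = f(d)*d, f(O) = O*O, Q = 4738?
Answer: 183141642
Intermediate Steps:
f(O) = O²
F(d, c) = d³ (F(d, c) = d²*d = d³)
(Q + F(-49, 15 + 16))*(-3806 + 2184) = (4738 + (-49)³)*(-3806 + 2184) = (4738 - 117649)*(-1622) = -112911*(-1622) = 183141642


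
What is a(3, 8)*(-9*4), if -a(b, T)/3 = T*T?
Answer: 6912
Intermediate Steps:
a(b, T) = -3*T² (a(b, T) = -3*T*T = -3*T²)
a(3, 8)*(-9*4) = (-3*8²)*(-9*4) = -3*64*(-36) = -192*(-36) = 6912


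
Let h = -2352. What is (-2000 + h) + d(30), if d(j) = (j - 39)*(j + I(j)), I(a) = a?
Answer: -4892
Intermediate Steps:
d(j) = 2*j*(-39 + j) (d(j) = (j - 39)*(j + j) = (-39 + j)*(2*j) = 2*j*(-39 + j))
(-2000 + h) + d(30) = (-2000 - 2352) + 2*30*(-39 + 30) = -4352 + 2*30*(-9) = -4352 - 540 = -4892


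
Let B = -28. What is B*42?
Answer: -1176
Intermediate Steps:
B*42 = -28*42 = -1176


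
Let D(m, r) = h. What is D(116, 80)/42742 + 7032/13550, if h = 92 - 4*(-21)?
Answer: 75736636/144788525 ≈ 0.52308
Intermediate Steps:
h = 176 (h = 92 - 1*(-84) = 92 + 84 = 176)
D(m, r) = 176
D(116, 80)/42742 + 7032/13550 = 176/42742 + 7032/13550 = 176*(1/42742) + 7032*(1/13550) = 88/21371 + 3516/6775 = 75736636/144788525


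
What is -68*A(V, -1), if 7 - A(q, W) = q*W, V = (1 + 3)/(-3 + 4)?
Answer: -748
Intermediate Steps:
V = 4 (V = 4/1 = 4*1 = 4)
A(q, W) = 7 - W*q (A(q, W) = 7 - q*W = 7 - W*q)
-68*A(V, -1) = -68*(7 - 1*(-1)*4) = -68*(7 + 4) = -68*11 = -748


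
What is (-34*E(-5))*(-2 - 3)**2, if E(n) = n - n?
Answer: 0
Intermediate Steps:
E(n) = 0
(-34*E(-5))*(-2 - 3)**2 = (-34*0)*(-2 - 3)**2 = 0*(-5)**2 = 0*25 = 0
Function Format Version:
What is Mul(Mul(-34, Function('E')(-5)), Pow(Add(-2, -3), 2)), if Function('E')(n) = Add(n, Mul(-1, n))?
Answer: 0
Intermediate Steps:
Function('E')(n) = 0
Mul(Mul(-34, Function('E')(-5)), Pow(Add(-2, -3), 2)) = Mul(Mul(-34, 0), Pow(Add(-2, -3), 2)) = Mul(0, Pow(-5, 2)) = Mul(0, 25) = 0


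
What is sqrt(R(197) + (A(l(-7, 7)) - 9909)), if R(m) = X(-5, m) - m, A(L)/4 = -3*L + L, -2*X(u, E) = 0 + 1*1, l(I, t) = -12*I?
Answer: I*sqrt(43114)/2 ≈ 103.82*I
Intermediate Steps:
X(u, E) = -1/2 (X(u, E) = -(0 + 1*1)/2 = -(0 + 1)/2 = -1/2*1 = -1/2)
A(L) = -8*L (A(L) = 4*(-3*L + L) = 4*(-2*L) = -8*L)
R(m) = -1/2 - m
sqrt(R(197) + (A(l(-7, 7)) - 9909)) = sqrt((-1/2 - 1*197) + (-(-96)*(-7) - 9909)) = sqrt((-1/2 - 197) + (-8*84 - 9909)) = sqrt(-395/2 + (-672 - 9909)) = sqrt(-395/2 - 10581) = sqrt(-21557/2) = I*sqrt(43114)/2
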